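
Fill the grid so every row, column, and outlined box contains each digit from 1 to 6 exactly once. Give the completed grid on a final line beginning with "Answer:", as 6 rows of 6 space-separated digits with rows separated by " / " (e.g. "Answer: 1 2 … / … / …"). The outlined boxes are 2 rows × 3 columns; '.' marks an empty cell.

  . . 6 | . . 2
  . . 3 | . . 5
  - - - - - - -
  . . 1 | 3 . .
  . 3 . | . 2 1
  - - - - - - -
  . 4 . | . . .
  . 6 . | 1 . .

Step 1. [r1c4∈{4}] nothing but 4 survives at r1c4, so r1c4=4.
Step 2. [r5c1∈{1,2,3,5}] row 5 places 1 nowhere but r5c1 ⇒ r5c1=1.
Step 3. [r6c1∈{2,3,5}] r6c1 is the only open cell in col 1 admitting 3 ⇒ r6c1=3.
Step 4. [r2c4∈{6}] nothing but 6 survives at r2c4. So r2c4=6.
Step 5. [r4c4∈{5}] r4c4 has the single candidate 5, so r4c4=5.
Step 6. [r2c1∈{2,4}] 4 has one home in row 2: r2c1. So r2c1=4.
Step 7. [r3c1∈{2,5,6}] r3c1 is the only open cell in col 1 admitting 2, so r3c1=2.
Step 8. [r2c5∈{1}] r2c5's peers cover all but 1 ⇒ r2c5=1.
Step 9. [r6c3∈{2,5}] 2 has one home in row 6: r6c3 ⇒ r6c3=2.
Step 10. [r6c6∈{4}] r6c6 has the single candidate 4, so r6c6=4.
Step 11. [r3c6∈{6}] r3c6 has the single candidate 6 ⇒ r3c6=6.
Step 12. [r5c5∈{3,5,6}] in row 5, 6 fits only at r5c5, so r5c5=6.
Step 13. [r1c2∈{1,5}] 1 has one home in row 1: r1c2, so r1c2=1.
Step 14. [r3c2∈{5}] r3c2's peers cover all but 5. So r3c2=5.
Step 15. [r4c1∈{6}] r4c1 is down to just 6. So r4c1=6.
Step 16. [r1c5∈{3}] only 3 remains possible at r1c5 ⇒ r1c5=3.
Step 17. [r3c5∈{4}] only 4 remains possible at r3c5, so r3c5=4.
Step 18. [r5c4∈{2}] only 2 remains possible at r5c4 ⇒ r5c4=2.
Step 19. [r1c1∈{5}] r1c1 is down to just 5 ⇒ r1c1=5.
Step 20. [r5c3∈{5}] r5c3 is down to just 5 ⇒ r5c3=5.
Step 21. [r2c2∈{2}] r2c2 has the single candidate 2. So r2c2=2.
Step 22. [r4c3∈{4}] nothing but 4 survives at r4c3. So r4c3=4.
Step 23. [r5c6∈{3}] r5c6's peers cover all but 3, so r5c6=3.
Step 24. [r6c5∈{5}] only 5 remains possible at r6c5. So r6c5=5.

Answer: 5 1 6 4 3 2 / 4 2 3 6 1 5 / 2 5 1 3 4 6 / 6 3 4 5 2 1 / 1 4 5 2 6 3 / 3 6 2 1 5 4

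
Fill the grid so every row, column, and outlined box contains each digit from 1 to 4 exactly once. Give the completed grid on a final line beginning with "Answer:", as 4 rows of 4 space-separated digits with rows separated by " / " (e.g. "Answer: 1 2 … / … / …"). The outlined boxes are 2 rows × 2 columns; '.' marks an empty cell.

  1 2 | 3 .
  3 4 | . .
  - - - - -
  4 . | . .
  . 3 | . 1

Step 1. [r3c3∈{2}] only 2 remains possible at r3c3. So r3c3=2.
Step 2. [r3c2∈{1}] r3c2 is down to just 1, so r3c2=1.
Step 3. [r4c1∈{2}] only 2 remains possible at r4c1, so r4c1=2.
Step 4. [r2c3∈{1}] only 1 remains possible at r2c3. So r2c3=1.
Step 5. [r3c4∈{3}] r3c4 has the single candidate 3, so r3c4=3.
Step 6. [r2c4∈{2}] only 2 remains possible at r2c4. So r2c4=2.
Step 7. [r1c4∈{4}] r1c4's peers cover all but 4. So r1c4=4.
Step 8. [r4c3∈{4}] r4c3 is down to just 4, so r4c3=4.

Answer: 1 2 3 4 / 3 4 1 2 / 4 1 2 3 / 2 3 4 1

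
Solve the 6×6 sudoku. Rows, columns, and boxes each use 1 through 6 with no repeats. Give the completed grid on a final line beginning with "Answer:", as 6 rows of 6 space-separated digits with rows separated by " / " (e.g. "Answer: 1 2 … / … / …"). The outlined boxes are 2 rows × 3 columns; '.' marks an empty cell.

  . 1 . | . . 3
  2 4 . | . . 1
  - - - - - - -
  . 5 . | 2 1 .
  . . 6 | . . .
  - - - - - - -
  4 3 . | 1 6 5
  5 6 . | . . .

Step 1. [r2c5∈{5}] only 5 remains possible at r2c5 ⇒ r2c5=5.
Step 2. [r4c6∈{4}] nothing but 4 survives at r4c6, so r4c6=4.
Step 3. [r4c5∈{3}] nothing but 3 survives at r4c5, so r4c5=3.
Step 4. [r6c6∈{2}] r6c6 has the single candidate 2, so r6c6=2.
Step 5. [r6c5∈{4}] r6c5's peers cover all but 4, so r6c5=4.
Step 6. [r3c3∈{3,4}] 4 has one home in row 3: r3c3, so r3c3=4.
Step 7. [r1c4∈{4,6}] 4 has one home in row 1: r1c4, so r1c4=4.
Step 8. [r3c1∈{3}] r3c1 is down to just 3, so r3c1=3.
Step 9. [r2c4∈{6}] nothing but 6 survives at r2c4. So r2c4=6.
Step 10. [r3c6∈{6}] only 6 remains possible at r3c6 ⇒ r3c6=6.
Step 11. [r1c1∈{6}] only 6 remains possible at r1c1. So r1c1=6.
Step 12. [r5c3∈{2}] only 2 remains possible at r5c3, so r5c3=2.
Step 13. [r4c4∈{5}] r4c4 is down to just 5. So r4c4=5.
Step 14. [r2c3∈{3}] r2c3's peers cover all but 3 ⇒ r2c3=3.
Step 15. [r6c4∈{3}] nothing but 3 survives at r6c4, so r6c4=3.
Step 16. [r1c3∈{5}] r1c3's peers cover all but 5, so r1c3=5.
Step 17. [r4c1∈{1}] r4c1 has the single candidate 1. So r4c1=1.
Step 18. [r6c3∈{1}] r6c3 is down to just 1, so r6c3=1.
Step 19. [r1c5∈{2}] r1c5 is down to just 2, so r1c5=2.
Step 20. [r4c2∈{2}] nothing but 2 survives at r4c2, so r4c2=2.

Answer: 6 1 5 4 2 3 / 2 4 3 6 5 1 / 3 5 4 2 1 6 / 1 2 6 5 3 4 / 4 3 2 1 6 5 / 5 6 1 3 4 2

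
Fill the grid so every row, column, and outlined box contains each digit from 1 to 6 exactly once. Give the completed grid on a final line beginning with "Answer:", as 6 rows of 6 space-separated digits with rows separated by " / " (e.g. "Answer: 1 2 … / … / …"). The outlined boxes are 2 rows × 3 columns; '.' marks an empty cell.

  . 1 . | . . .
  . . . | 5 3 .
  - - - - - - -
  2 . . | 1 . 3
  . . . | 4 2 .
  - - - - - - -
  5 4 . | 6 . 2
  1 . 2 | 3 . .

Step 1. [r1c3∈{3,4,5,6}] r1c3 is the only open cell in row 1 admitting 5. So r1c3=5.
Step 2. [r4c2∈{3,5,6}] col 2 places 3 nowhere but r4c2 ⇒ r4c2=3.
Step 3. [r4c1∈{6}] r4c1's peers cover all but 6 ⇒ r4c1=6.
Step 4. [r2c3∈{4,6}] col 3 places 6 nowhere but r2c3. So r2c3=6.
Step 5. [r2c1∈{4}] nothing but 4 survives at r2c1. So r2c1=4.
Step 6. [r4c6∈{5}] only 5 remains possible at r4c6 ⇒ r4c6=5.
Step 7. [r1c6∈{4,6}] r1c6 is the only open cell in col 6 admitting 6 ⇒ r1c6=6.
Step 8. [r6c6∈{4}] nothing but 4 survives at r6c6 ⇒ r6c6=4.
Step 9. [r6c2∈{6}] r6c2's peers cover all but 6, so r6c2=6.
Step 10. [r3c3∈{4}] r3c3 has the single candidate 4. So r3c3=4.
Step 11. [r1c1∈{3}] r1c1 has the single candidate 3 ⇒ r1c1=3.
Step 12. [r5c5∈{1}] r5c5 is down to just 1 ⇒ r5c5=1.
Step 13. [r4c3∈{1}] r4c3 is down to just 1, so r4c3=1.
Step 14. [r3c2∈{5}] r3c2 has the single candidate 5 ⇒ r3c2=5.
Step 15. [r2c6∈{1}] nothing but 1 survives at r2c6. So r2c6=1.
Step 16. [r5c3∈{3}] nothing but 3 survives at r5c3. So r5c3=3.
Step 17. [r3c5∈{6}] r3c5 has the single candidate 6. So r3c5=6.
Step 18. [r1c4∈{2}] r1c4's peers cover all but 2. So r1c4=2.
Step 19. [r2c2∈{2}] r2c2 is down to just 2 ⇒ r2c2=2.
Step 20. [r6c5∈{5}] r6c5 is down to just 5. So r6c5=5.
Step 21. [r1c5∈{4}] r1c5 is down to just 4, so r1c5=4.

Answer: 3 1 5 2 4 6 / 4 2 6 5 3 1 / 2 5 4 1 6 3 / 6 3 1 4 2 5 / 5 4 3 6 1 2 / 1 6 2 3 5 4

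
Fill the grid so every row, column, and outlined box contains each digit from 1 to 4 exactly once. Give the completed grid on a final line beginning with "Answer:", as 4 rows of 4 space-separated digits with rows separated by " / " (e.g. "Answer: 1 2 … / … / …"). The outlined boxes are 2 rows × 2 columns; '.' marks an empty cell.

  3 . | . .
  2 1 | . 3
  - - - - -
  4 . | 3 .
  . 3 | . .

Step 1. [r3c4∈{1,2}] r3c4 is the only open cell in row 3 admitting 1. So r3c4=1.
Step 2. [r2c3∈{4}] only 4 remains possible at r2c3, so r2c3=4.
Step 3. [r1c4∈{2}] r1c4's peers cover all but 2. So r1c4=2.
Step 4. [r4c4∈{4}] only 4 remains possible at r4c4. So r4c4=4.
Step 5. [r4c1∈{1}] r4c1's peers cover all but 1. So r4c1=1.
Step 6. [r1c3∈{1}] r1c3 is down to just 1. So r1c3=1.
Step 7. [r3c2∈{2}] r3c2 is down to just 2 ⇒ r3c2=2.
Step 8. [r4c3∈{2}] nothing but 2 survives at r4c3. So r4c3=2.
Step 9. [r1c2∈{4}] r1c2's peers cover all but 4. So r1c2=4.

Answer: 3 4 1 2 / 2 1 4 3 / 4 2 3 1 / 1 3 2 4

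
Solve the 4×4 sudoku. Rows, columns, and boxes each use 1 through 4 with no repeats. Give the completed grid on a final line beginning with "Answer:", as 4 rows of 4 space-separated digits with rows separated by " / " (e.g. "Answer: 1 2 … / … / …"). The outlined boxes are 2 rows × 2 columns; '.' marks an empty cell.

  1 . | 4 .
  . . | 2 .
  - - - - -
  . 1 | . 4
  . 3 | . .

Step 1. [r4c1∈{2,4}] across row 4, 4 lands solely at r4c1, so r4c1=4.
Step 2. [r2c4∈{1,3}] in row 2, 1 fits only at r2c4. So r2c4=1.
Step 3. [r4c4∈{2}] only 2 remains possible at r4c4 ⇒ r4c4=2.
Step 4. [r3c1∈{2}] nothing but 2 survives at r3c1. So r3c1=2.
Step 5. [r1c4∈{3}] nothing but 3 survives at r1c4 ⇒ r1c4=3.
Step 6. [r1c2∈{2}] only 2 remains possible at r1c2 ⇒ r1c2=2.
Step 7. [r3c3∈{3}] only 3 remains possible at r3c3, so r3c3=3.
Step 8. [r2c1∈{3}] nothing but 3 survives at r2c1. So r2c1=3.
Step 9. [r2c2∈{4}] nothing but 4 survives at r2c2, so r2c2=4.
Step 10. [r4c3∈{1}] nothing but 1 survives at r4c3, so r4c3=1.

Answer: 1 2 4 3 / 3 4 2 1 / 2 1 3 4 / 4 3 1 2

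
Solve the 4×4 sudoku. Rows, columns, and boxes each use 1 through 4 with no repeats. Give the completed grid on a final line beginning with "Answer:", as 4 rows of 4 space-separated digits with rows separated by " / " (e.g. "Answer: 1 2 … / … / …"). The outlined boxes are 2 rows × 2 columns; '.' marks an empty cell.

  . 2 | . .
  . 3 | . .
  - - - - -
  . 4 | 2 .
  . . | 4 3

Step 1. [r2c3∈{1}] r2c3's peers cover all but 1. So r2c3=1.
Step 2. [r1c1∈{1,4}] r1c1 is the only open cell in row 1 admitting 1, so r1c1=1.
Step 3. [r2c1∈{4}] only 4 remains possible at r2c1 ⇒ r2c1=4.
Step 4. [r2c4∈{2}] nothing but 2 survives at r2c4 ⇒ r2c4=2.
Step 5. [r1c3∈{3}] r1c3's peers cover all but 3 ⇒ r1c3=3.
Step 6. [r3c1∈{3}] r3c1 is down to just 3 ⇒ r3c1=3.
Step 7. [r4c2∈{1}] r4c2 has the single candidate 1. So r4c2=1.
Step 8. [r1c4∈{4}] r1c4 has the single candidate 4 ⇒ r1c4=4.
Step 9. [r4c1∈{2}] nothing but 2 survives at r4c1 ⇒ r4c1=2.
Step 10. [r3c4∈{1}] r3c4 is down to just 1 ⇒ r3c4=1.

Answer: 1 2 3 4 / 4 3 1 2 / 3 4 2 1 / 2 1 4 3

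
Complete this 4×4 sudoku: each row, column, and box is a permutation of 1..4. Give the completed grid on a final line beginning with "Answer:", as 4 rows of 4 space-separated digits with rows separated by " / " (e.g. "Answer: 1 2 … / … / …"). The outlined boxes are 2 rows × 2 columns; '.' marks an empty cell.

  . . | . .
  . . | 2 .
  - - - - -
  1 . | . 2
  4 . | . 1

Step 1. [r3c2∈{3}] only 3 remains possible at r3c2 ⇒ r3c2=3.
Step 2. [r1c3∈{1,3,4}] 1 has one home in col 3: r1c3 ⇒ r1c3=1.
Step 3. [r1c1∈{2,3}] r1c1 is the only open cell in col 1 admitting 2, so r1c1=2.
Step 4. [r1c4∈{3,4}] 3 has one home in row 1: r1c4. So r1c4=3.
Step 5. [r1c2∈{4}] r1c2's peers cover all but 4, so r1c2=4.
Step 6. [r3c3∈{4}] r3c3 is down to just 4, so r3c3=4.
Step 7. [r2c1∈{3}] r2c1's peers cover all but 3, so r2c1=3.
Step 8. [r2c2∈{1}] r2c2 has the single candidate 1. So r2c2=1.
Step 9. [r4c2∈{2}] nothing but 2 survives at r4c2, so r4c2=2.
Step 10. [r4c3∈{3}] r4c3 is down to just 3 ⇒ r4c3=3.
Step 11. [r2c4∈{4}] only 4 remains possible at r2c4. So r2c4=4.

Answer: 2 4 1 3 / 3 1 2 4 / 1 3 4 2 / 4 2 3 1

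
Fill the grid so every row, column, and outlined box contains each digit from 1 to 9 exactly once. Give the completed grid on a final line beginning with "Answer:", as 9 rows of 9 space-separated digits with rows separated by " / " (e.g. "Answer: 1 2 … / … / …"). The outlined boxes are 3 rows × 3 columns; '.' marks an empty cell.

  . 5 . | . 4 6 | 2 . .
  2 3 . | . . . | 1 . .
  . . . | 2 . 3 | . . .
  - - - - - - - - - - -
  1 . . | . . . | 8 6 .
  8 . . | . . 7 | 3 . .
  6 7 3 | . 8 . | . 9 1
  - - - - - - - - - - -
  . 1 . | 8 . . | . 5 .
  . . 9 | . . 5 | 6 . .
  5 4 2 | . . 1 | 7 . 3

Step 1. [r3c1∈{4,7,9}] r3c1 is the only open cell in col 1 admitting 4. So r3c1=4.
Step 2. [r4c9∈{2,4,5,7}] in row 4, 7 fits only at r4c9 ⇒ r4c9=7.
Step 3. [r3c2∈{6,8,9}] in col 2, 6 fits only at r3c2. So r3c2=6.
Step 4. [r6c6∈{2,4}] 2 has one home in row 6: r6c6, so r6c6=2.
Step 5. [r9c8∈{8}] nothing but 8 survives at r9c8, so r9c8=8.
Step 6. [r3c8∈{7}] nothing but 7 survives at r3c8 ⇒ r3c8=7.
Step 7. [r2c9∈{4,5,6,8,9}] r2c9 is the only open cell in row 2 admitting 6 ⇒ r2c9=6.
Step 8. [r1c1∈{7,9}] r1c1 is the only open cell in col 1 admitting 9 ⇒ r1c1=9.
Step 9. [r4c2∈{2,9}] across row 4, 2 lands solely at r4c2 ⇒ r4c2=2.
Step 10. [r2c6∈{8,9}] r2c6 is the only open cell in col 6 admitting 8, so r2c6=8.
Step 11. [r2c3∈{7}] r2c3 is down to just 7, so r2c3=7.
Step 12. [r1c4∈{1,7}] across row 1, 7 lands solely at r1c4, so r1c4=7.
Step 13. [r5c4∈{1,4,5,6,9}] col 4 places 1 nowhere but r5c4, so r5c4=1.
Step 14. [r5c5∈{5,6,9}] in row 5, 6 fits only at r5c5 ⇒ r5c5=6.
Step 15. [r9c5∈{9}] nothing but 9 survives at r9c5. So r9c5=9.
Step 16. [r7c6∈{4}] r7c6 is down to just 4 ⇒ r7c6=4.
Step 17. [r8c4∈{3}] r8c4 is down to just 3. So r8c4=3.
Step 18. [r6c7∈{4,5}] 4 has one home in col 7: r6c7. So r6c7=4.
Step 19. [r6c4∈{5}] r6c4's peers cover all but 5. So r6c4=5.
Step 20. [r5c9∈{2,5}] 5 has one home in box 6: r5c9. So r5c9=5.
Step 21. [r8c1∈{7}] only 7 remains possible at r8c1, so r8c1=7.
Step 22. [r8c5∈{2}] r8c5 is down to just 2. So r8c5=2.
Step 23. [r3c5∈{1,5}] in col 5, 1 fits only at r3c5 ⇒ r3c5=1.
Step 24. [r4c4∈{4,9}] in col 4, 4 fits only at r4c4, so r4c4=4.
Step 25. [r1c9∈{8}] r1c9 has the single candidate 8 ⇒ r1c9=8.
Step 26. [r3c9∈{9}] nothing but 9 survives at r3c9, so r3c9=9.
Step 27. [r2c8∈{4}] r2c8 is down to just 4, so r2c8=4.
Step 28. [r3c7∈{5}] r3c7 has the single candidate 5, so r3c7=5.
Step 29. [r4c6∈{9}] only 9 remains possible at r4c6 ⇒ r4c6=9.
Step 30. [r8c9∈{4}] only 4 remains possible at r8c9. So r8c9=4.
Step 31. [r9c4∈{6}] only 6 remains possible at r9c4. So r9c4=6.
Step 32. [r2c4∈{9}] r2c4's peers cover all but 9, so r2c4=9.
Step 33. [r2c5∈{5}] nothing but 5 survives at r2c5 ⇒ r2c5=5.
Step 34. [r4c5∈{3}] r4c5's peers cover all but 3. So r4c5=3.
Step 35. [r5c3∈{4}] nothing but 4 survives at r5c3 ⇒ r5c3=4.
Step 36. [r5c2∈{9}] nothing but 9 survives at r5c2 ⇒ r5c2=9.
Step 37. [r7c7∈{9}] nothing but 9 survives at r7c7 ⇒ r7c7=9.
Step 38. [r7c3∈{6}] r7c3's peers cover all but 6. So r7c3=6.
Step 39. [r7c9∈{2}] r7c9 is down to just 2. So r7c9=2.
Step 40. [r1c3∈{1}] only 1 remains possible at r1c3, so r1c3=1.
Step 41. [r8c8∈{1}] r8c8's peers cover all but 1. So r8c8=1.
Step 42. [r7c1∈{3}] nothing but 3 survives at r7c1 ⇒ r7c1=3.
Step 43. [r7c5∈{7}] r7c5 has the single candidate 7, so r7c5=7.
Step 44. [r3c3∈{8}] r3c3 is down to just 8. So r3c3=8.
Step 45. [r5c8∈{2}] nothing but 2 survives at r5c8, so r5c8=2.
Step 46. [r8c2∈{8}] r8c2 is down to just 8 ⇒ r8c2=8.
Step 47. [r4c3∈{5}] only 5 remains possible at r4c3, so r4c3=5.
Step 48. [r1c8∈{3}] only 3 remains possible at r1c8 ⇒ r1c8=3.

Answer: 9 5 1 7 4 6 2 3 8 / 2 3 7 9 5 8 1 4 6 / 4 6 8 2 1 3 5 7 9 / 1 2 5 4 3 9 8 6 7 / 8 9 4 1 6 7 3 2 5 / 6 7 3 5 8 2 4 9 1 / 3 1 6 8 7 4 9 5 2 / 7 8 9 3 2 5 6 1 4 / 5 4 2 6 9 1 7 8 3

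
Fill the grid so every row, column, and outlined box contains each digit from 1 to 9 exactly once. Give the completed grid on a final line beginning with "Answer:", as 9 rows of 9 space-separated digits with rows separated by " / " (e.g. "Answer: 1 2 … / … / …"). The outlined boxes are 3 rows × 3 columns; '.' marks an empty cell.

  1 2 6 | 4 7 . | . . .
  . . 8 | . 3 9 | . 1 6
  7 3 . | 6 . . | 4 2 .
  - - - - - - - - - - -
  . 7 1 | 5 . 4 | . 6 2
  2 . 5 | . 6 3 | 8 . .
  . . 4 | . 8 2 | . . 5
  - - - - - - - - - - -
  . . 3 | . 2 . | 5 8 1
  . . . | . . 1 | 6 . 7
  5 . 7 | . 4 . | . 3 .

Step 1. [r5c2∈{9}] r5c2's peers cover all but 9. So r5c2=9.
Step 2. [r9c9∈{9}] only 9 remains possible at r9c9, so r9c9=9.
Step 3. [r6c7∈{1,3,7,9}] in col 7, 1 fits only at r6c7 ⇒ r6c7=1.
Step 4. [r8c8∈{4}] r8c8 has the single candidate 4, so r8c8=4.
Step 5. [r9c4∈{8}] only 8 remains possible at r9c4 ⇒ r9c4=8.
Step 6. [r6c2∈{6}] r6c2 is down to just 6 ⇒ r6c2=6.
Step 7. [r7c1∈{4,6,9}] col 1 places 6 nowhere but r7c1. So r7c1=6.
Step 8. [r7c4∈{7,9}] r7c4 is the only open cell in row 7 admitting 9. So r7c4=9.
Step 9. [r6c8∈{7,9}] in row 6, 9 fits only at r6c8, so r6c8=9.
Step 10. [r8c1∈{8,9}] r8c1 is the only open cell in col 1 admitting 9, so r8c1=9.
Step 11. [r1c9∈{3,8}] in col 9, 3 fits only at r1c9. So r1c9=3.
Step 12. [r1c6∈{5,8}] r1c6 is the only open cell in row 1 admitting 8, so r1c6=8.
Step 13. [r3c5∈{1,5}] 1 has one home in row 3: r3c5. So r3c5=1.
Step 14. [r7c2∈{4}] r7c2 is down to just 4 ⇒ r7c2=4.
Step 15. [r4c1∈{3,8}] r4c1 is the only open cell in row 4 admitting 8 ⇒ r4c1=8.
Step 16. [r5c8∈{7}] r5c8 has the single candidate 7, so r5c8=7.
Step 17. [r8c4∈{3}] only 3 remains possible at r8c4 ⇒ r8c4=3.
Step 18. [r8c5∈{5}] r8c5 has the single candidate 5 ⇒ r8c5=5.
Step 19. [r5c9∈{4}] r5c9 is down to just 4, so r5c9=4.
Step 20. [r9c6∈{6}] r9c6 has the single candidate 6 ⇒ r9c6=6.
Step 21. [r8c3∈{2}] only 2 remains possible at r8c3. So r8c3=2.
Step 22. [r4c5∈{9}] nothing but 9 survives at r4c5, so r4c5=9.
Step 23. [r2c2∈{5}] nothing but 5 survives at r2c2, so r2c2=5.
Step 24. [r6c1∈{3}] nothing but 3 survives at r6c1 ⇒ r6c1=3.
Step 25. [r2c1∈{4}] nothing but 4 survives at r2c1, so r2c1=4.
Step 26. [r1c7∈{9}] r1c7's peers cover all but 9 ⇒ r1c7=9.
Step 27. [r3c3∈{9}] r3c3 has the single candidate 9. So r3c3=9.
Step 28. [r2c4∈{2}] nothing but 2 survives at r2c4 ⇒ r2c4=2.
Step 29. [r3c9∈{8}] only 8 remains possible at r3c9. So r3c9=8.
Step 30. [r9c2∈{1}] r9c2 has the single candidate 1 ⇒ r9c2=1.
Step 31. [r3c6∈{5}] nothing but 5 survives at r3c6, so r3c6=5.
Step 32. [r1c8∈{5}] r1c8 is down to just 5, so r1c8=5.
Step 33. [r4c7∈{3}] only 3 remains possible at r4c7, so r4c7=3.
Step 34. [r6c4∈{7}] r6c4 is down to just 7 ⇒ r6c4=7.
Step 35. [r9c7∈{2}] only 2 remains possible at r9c7 ⇒ r9c7=2.
Step 36. [r8c2∈{8}] only 8 remains possible at r8c2 ⇒ r8c2=8.
Step 37. [r5c4∈{1}] only 1 remains possible at r5c4. So r5c4=1.
Step 38. [r2c7∈{7}] r2c7 is down to just 7, so r2c7=7.
Step 39. [r7c6∈{7}] r7c6 is down to just 7, so r7c6=7.

Answer: 1 2 6 4 7 8 9 5 3 / 4 5 8 2 3 9 7 1 6 / 7 3 9 6 1 5 4 2 8 / 8 7 1 5 9 4 3 6 2 / 2 9 5 1 6 3 8 7 4 / 3 6 4 7 8 2 1 9 5 / 6 4 3 9 2 7 5 8 1 / 9 8 2 3 5 1 6 4 7 / 5 1 7 8 4 6 2 3 9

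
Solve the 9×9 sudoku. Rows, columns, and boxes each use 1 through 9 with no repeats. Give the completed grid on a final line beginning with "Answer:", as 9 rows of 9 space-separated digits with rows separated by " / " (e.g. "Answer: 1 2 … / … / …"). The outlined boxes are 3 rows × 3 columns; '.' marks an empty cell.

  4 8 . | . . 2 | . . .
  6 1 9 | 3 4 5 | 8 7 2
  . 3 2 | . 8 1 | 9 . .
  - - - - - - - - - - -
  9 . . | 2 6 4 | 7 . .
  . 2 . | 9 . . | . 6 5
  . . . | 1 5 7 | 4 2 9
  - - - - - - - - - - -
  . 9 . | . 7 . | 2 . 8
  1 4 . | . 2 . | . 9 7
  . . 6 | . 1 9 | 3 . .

Step 1. [r7c8∈{1,4,5}] 1 has one home in row 7: r7c8 ⇒ r7c8=1.
Step 2. [r8c7∈{5,6}] 6 has one home in box 9: r8c7 ⇒ r8c7=6.
Step 3. [r9c8∈{4,5}] in box 9, 5 fits only at r9c8. So r9c8=5.
Step 4. [r5c3∈{1,3,4,7,8}] row 5 places 4 nowhere but r5c3, so r5c3=4.
Step 5. [r5c1∈{3,7,8}] 7 has one home in row 5: r5c1. So r5c1=7.
Step 6. [r4c3∈{1,3,5,8}] r4c3 is the only open cell in col 3 admitting 1, so r4c3=1.
Step 7. [r7c4∈{4,5,6}] 4 has one home in row 7: r7c4. So r7c4=4.
Step 8. [r9c4∈{8}] r9c4 has the single candidate 8. So r9c4=8.
Step 9. [r1c9∈{1,3,6}] across col 9, 1 lands solely at r1c9, so r1c9=1.
Step 10. [r8c3∈{3,5,8}] in row 8, 8 fits only at r8c3, so r8c3=8.
Step 11. [r3c1∈{5}] r3c1 has the single candidate 5, so r3c1=5.
Step 12. [r7c1∈{3}] r7c1's peers cover all but 3 ⇒ r7c1=3.
Step 13. [r3c9∈{4,6}] in col 9, 6 fits only at r3c9, so r3c9=6.
Step 14. [r1c8∈{3}] r1c8 has the single candidate 3 ⇒ r1c8=3.
Step 15. [r5c5∈{3}] r5c5's peers cover all but 3, so r5c5=3.
Step 16. [r3c4∈{7}] nothing but 7 survives at r3c4 ⇒ r3c4=7.
Step 17. [r9c9∈{4}] nothing but 4 survives at r9c9. So r9c9=4.
Step 18. [r8c6∈{3}] r8c6 has the single candidate 3, so r8c6=3.
Step 19. [r6c2∈{6}] only 6 remains possible at r6c2 ⇒ r6c2=6.
Step 20. [r7c6∈{6}] r7c6's peers cover all but 6, so r7c6=6.
Step 21. [r5c7∈{1}] r5c7's peers cover all but 1 ⇒ r5c7=1.
Step 22. [r8c4∈{5}] nothing but 5 survives at r8c4. So r8c4=5.
Step 23. [r1c7∈{5}] only 5 remains possible at r1c7, so r1c7=5.
Step 24. [r4c9∈{3}] only 3 remains possible at r4c9, so r4c9=3.
Step 25. [r1c3∈{7}] r1c3's peers cover all but 7, so r1c3=7.
Step 26. [r1c5∈{9}] nothing but 9 survives at r1c5 ⇒ r1c5=9.
Step 27. [r9c2∈{7}] r9c2 is down to just 7. So r9c2=7.
Step 28. [r5c6∈{8}] r5c6 has the single candidate 8. So r5c6=8.
Step 29. [r3c8∈{4}] r3c8 is down to just 4, so r3c8=4.
Step 30. [r4c8∈{8}] r4c8 has the single candidate 8. So r4c8=8.
Step 31. [r9c1∈{2}] nothing but 2 survives at r9c1, so r9c1=2.
Step 32. [r6c3∈{3}] r6c3's peers cover all but 3, so r6c3=3.
Step 33. [r7c3∈{5}] r7c3's peers cover all but 5. So r7c3=5.
Step 34. [r1c4∈{6}] nothing but 6 survives at r1c4, so r1c4=6.
Step 35. [r6c1∈{8}] only 8 remains possible at r6c1, so r6c1=8.
Step 36. [r4c2∈{5}] nothing but 5 survives at r4c2. So r4c2=5.

Answer: 4 8 7 6 9 2 5 3 1 / 6 1 9 3 4 5 8 7 2 / 5 3 2 7 8 1 9 4 6 / 9 5 1 2 6 4 7 8 3 / 7 2 4 9 3 8 1 6 5 / 8 6 3 1 5 7 4 2 9 / 3 9 5 4 7 6 2 1 8 / 1 4 8 5 2 3 6 9 7 / 2 7 6 8 1 9 3 5 4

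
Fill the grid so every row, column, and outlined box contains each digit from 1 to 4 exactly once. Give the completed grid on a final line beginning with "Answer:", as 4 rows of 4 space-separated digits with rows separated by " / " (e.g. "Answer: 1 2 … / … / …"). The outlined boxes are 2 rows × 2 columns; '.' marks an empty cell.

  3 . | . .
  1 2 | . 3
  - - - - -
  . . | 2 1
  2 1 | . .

Step 1. [r1c2∈{4}] r1c2 has the single candidate 4, so r1c2=4.
Step 2. [r4c3∈{3,4}] r4c3 is the only open cell in row 4 admitting 3 ⇒ r4c3=3.
Step 3. [r3c2∈{3}] r3c2 has the single candidate 3 ⇒ r3c2=3.
Step 4. [r1c4∈{2}] r1c4 has the single candidate 2, so r1c4=2.
Step 5. [r3c1∈{4}] r3c1's peers cover all but 4, so r3c1=4.
Step 6. [r4c4∈{4}] r4c4's peers cover all but 4 ⇒ r4c4=4.
Step 7. [r2c3∈{4}] nothing but 4 survives at r2c3. So r2c3=4.
Step 8. [r1c3∈{1}] r1c3 has the single candidate 1, so r1c3=1.

Answer: 3 4 1 2 / 1 2 4 3 / 4 3 2 1 / 2 1 3 4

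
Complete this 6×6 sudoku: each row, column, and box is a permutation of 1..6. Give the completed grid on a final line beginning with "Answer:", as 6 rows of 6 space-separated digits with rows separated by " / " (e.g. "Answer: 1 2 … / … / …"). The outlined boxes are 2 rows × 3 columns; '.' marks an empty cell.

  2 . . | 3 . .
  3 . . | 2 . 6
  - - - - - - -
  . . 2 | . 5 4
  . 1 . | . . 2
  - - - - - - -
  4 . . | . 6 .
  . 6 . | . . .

Step 1. [r6c1∈{1,5}] r6c1 is the only open cell in col 1 admitting 1, so r6c1=1.
Step 2. [r4c3∈{3,4,5,6}] across row 4, 4 lands solely at r4c3, so r4c3=4.
Step 3. [r1c6∈{1,5}] 5 has one home in box 2: r1c6, so r1c6=5.
Step 4. [r6c6∈{3}] r6c6 is down to just 3. So r6c6=3.
Step 5. [r6c3∈{5}] nothing but 5 survives at r6c3, so r6c3=5.
Step 6. [r3c4∈{1,6}] r3c4 is the only open cell in row 3 admitting 1, so r3c4=1.
Step 7. [r2c3∈{1}] r2c3 has the single candidate 1. So r2c3=1.
Step 8. [r2c5∈{4}] only 4 remains possible at r2c5, so r2c5=4.
Step 9. [r3c2∈{3}] r3c2 is down to just 3 ⇒ r3c2=3.
Step 10. [r4c1∈{5,6}] r4c1 is the only open cell in row 4 admitting 5. So r4c1=5.
Step 11. [r3c1∈{6}] r3c1 is down to just 6. So r3c1=6.
Step 12. [r4c5∈{3}] nothing but 3 survives at r4c5 ⇒ r4c5=3.
Step 13. [r1c5∈{1}] r1c5 has the single candidate 1 ⇒ r1c5=1.
Step 14. [r5c3∈{3}] r5c3 is down to just 3. So r5c3=3.
Step 15. [r1c2∈{4}] only 4 remains possible at r1c2. So r1c2=4.
Step 16. [r4c4∈{6}] r4c4's peers cover all but 6. So r4c4=6.
Step 17. [r5c6∈{1}] r5c6 has the single candidate 1, so r5c6=1.
Step 18. [r1c3∈{6}] r1c3's peers cover all but 6 ⇒ r1c3=6.
Step 19. [r2c2∈{5}] r2c2 has the single candidate 5, so r2c2=5.
Step 20. [r5c2∈{2}] r5c2's peers cover all but 2. So r5c2=2.
Step 21. [r5c4∈{5}] r5c4 has the single candidate 5, so r5c4=5.
Step 22. [r6c4∈{4}] r6c4 is down to just 4 ⇒ r6c4=4.
Step 23. [r6c5∈{2}] only 2 remains possible at r6c5, so r6c5=2.

Answer: 2 4 6 3 1 5 / 3 5 1 2 4 6 / 6 3 2 1 5 4 / 5 1 4 6 3 2 / 4 2 3 5 6 1 / 1 6 5 4 2 3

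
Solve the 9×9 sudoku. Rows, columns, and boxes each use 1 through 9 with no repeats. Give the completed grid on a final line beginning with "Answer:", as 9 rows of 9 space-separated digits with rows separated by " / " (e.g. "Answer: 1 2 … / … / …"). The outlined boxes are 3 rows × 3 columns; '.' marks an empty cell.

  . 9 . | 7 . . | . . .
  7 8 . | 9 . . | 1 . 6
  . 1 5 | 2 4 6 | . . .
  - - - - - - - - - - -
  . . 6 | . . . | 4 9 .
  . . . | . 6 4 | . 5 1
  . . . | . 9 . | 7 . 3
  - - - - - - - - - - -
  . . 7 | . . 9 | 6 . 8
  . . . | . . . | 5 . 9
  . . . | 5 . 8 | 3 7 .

Step 1. [r3c1∈{3}] nothing but 3 survives at r3c1, so r3c1=3.
Step 2. [r4c9∈{2}] r4c9's peers cover all but 2, so r4c9=2.
Step 3. [r1c5∈{1,3,5,8}] box 2 places 8 nowhere but r1c5. So r1c5=8.
Step 4. [r6c6∈{1,2,5}] r6c6 is the only open cell in box 5 admitting 2 ⇒ r6c6=2.
Step 5. [r9c9∈{4}] only 4 remains possible at r9c9 ⇒ r9c9=4.
Step 6. [r8c4∈{1,3,4,6}] col 4 places 6 nowhere but r8c4 ⇒ r8c4=6.
Step 7. [r5c7∈{8}] nothing but 8 survives at r5c7. So r5c7=8.
Step 8. [r5c4∈{3}] r5c4's peers cover all but 3, so r5c4=3.
Step 9. [r8c3∈{1,2,3,4,8}] r8c3 is the only open cell in col 3 admitting 3. So r8c3=3.
Step 10. [r6c3∈{1,4,8}] col 3 places 8 nowhere but r6c3, so r6c3=8.
Step 11. [r9c3∈{1,2,9}] in col 3, 1 fits only at r9c3 ⇒ r9c3=1.
Step 12. [r6c4∈{1}] only 1 remains possible at r6c4 ⇒ r6c4=1.
Step 13. [r1c7∈{2}] r1c7 is down to just 2, so r1c7=2.
Step 14. [r9c5∈{2}] only 2 remains possible at r9c5 ⇒ r9c5=2.
Step 15. [r1c6∈{1,3,5}] across row 1, 1 lands solely at r1c6, so r1c6=1.
Step 16. [r1c3∈{4}] r1c3's peers cover all but 4 ⇒ r1c3=4.
Step 17. [r2c6∈{3,5}] in col 6, 3 fits only at r2c6, so r2c6=3.
Step 18. [r4c6∈{5,7}] col 6 places 5 nowhere but r4c6. So r4c6=5.
Step 19. [r5c3∈{2,9}] in col 3, 9 fits only at r5c3. So r5c3=9.
Step 20. [r5c1∈{2}] r5c1's peers cover all but 2, so r5c1=2.
Step 21. [r4c5∈{7}] nothing but 7 survives at r4c5 ⇒ r4c5=7.
Step 22. [r8c5∈{1}] nothing but 1 survives at r8c5 ⇒ r8c5=1.
Step 23. [r8c8∈{2}] r8c8 has the single candidate 2, so r8c8=2.
Step 24. [r8c2∈{4}] r8c2's peers cover all but 4, so r8c2=4.
Step 25. [r7c1∈{5}] only 5 remains possible at r7c1 ⇒ r7c1=5.
Step 26. [r9c1∈{6,9}] 9 has one home in row 9: r9c1 ⇒ r9c1=9.
Step 27. [r7c5∈{3}] nothing but 3 survives at r7c5, so r7c5=3.
Step 28. [r7c4∈{4}] r7c4's peers cover all but 4, so r7c4=4.
Step 29. [r7c8∈{1}] r7c8 is down to just 1, so r7c8=1.
Step 30. [r1c8∈{3}] r1c8 is down to just 3. So r1c8=3.
Step 31. [r3c9∈{7}] nothing but 7 survives at r3c9. So r3c9=7.
Step 32. [r6c1∈{4}] r6c1's peers cover all but 4, so r6c1=4.
Step 33. [r5c2∈{7}] r5c2 has the single candidate 7, so r5c2=7.
Step 34. [r2c3∈{2}] r2c3 is down to just 2. So r2c3=2.
Step 35. [r8c6∈{7}] only 7 remains possible at r8c6. So r8c6=7.
Step 36. [r1c1∈{6}] r1c1 has the single candidate 6, so r1c1=6.
Step 37. [r6c2∈{5}] r6c2 is down to just 5, so r6c2=5.
Step 38. [r3c7∈{9}] r3c7's peers cover all but 9 ⇒ r3c7=9.
Step 39. [r4c1∈{1}] r4c1's peers cover all but 1, so r4c1=1.
Step 40. [r3c8∈{8}] r3c8 is down to just 8, so r3c8=8.
Step 41. [r8c1∈{8}] r8c1's peers cover all but 8 ⇒ r8c1=8.
Step 42. [r1c9∈{5}] only 5 remains possible at r1c9, so r1c9=5.
Step 43. [r2c8∈{4}] nothing but 4 survives at r2c8 ⇒ r2c8=4.
Step 44. [r7c2∈{2}] r7c2 is down to just 2. So r7c2=2.
Step 45. [r4c4∈{8}] nothing but 8 survives at r4c4. So r4c4=8.
Step 46. [r6c8∈{6}] r6c8's peers cover all but 6 ⇒ r6c8=6.
Step 47. [r2c5∈{5}] nothing but 5 survives at r2c5 ⇒ r2c5=5.
Step 48. [r9c2∈{6}] r9c2's peers cover all but 6 ⇒ r9c2=6.
Step 49. [r4c2∈{3}] r4c2's peers cover all but 3, so r4c2=3.

Answer: 6 9 4 7 8 1 2 3 5 / 7 8 2 9 5 3 1 4 6 / 3 1 5 2 4 6 9 8 7 / 1 3 6 8 7 5 4 9 2 / 2 7 9 3 6 4 8 5 1 / 4 5 8 1 9 2 7 6 3 / 5 2 7 4 3 9 6 1 8 / 8 4 3 6 1 7 5 2 9 / 9 6 1 5 2 8 3 7 4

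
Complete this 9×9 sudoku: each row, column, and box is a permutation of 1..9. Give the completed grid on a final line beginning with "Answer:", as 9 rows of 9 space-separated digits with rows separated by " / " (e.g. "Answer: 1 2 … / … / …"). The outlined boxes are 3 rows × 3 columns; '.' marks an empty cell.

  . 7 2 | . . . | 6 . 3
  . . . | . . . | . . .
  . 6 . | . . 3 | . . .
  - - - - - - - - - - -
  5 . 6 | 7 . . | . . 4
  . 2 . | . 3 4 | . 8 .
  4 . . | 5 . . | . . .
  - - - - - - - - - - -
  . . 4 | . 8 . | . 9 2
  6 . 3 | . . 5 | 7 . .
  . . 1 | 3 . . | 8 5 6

Step 1. [r2c2∈{1,3,4,5,8,9}] col 2 places 4 nowhere but r2c2. So r2c2=4.
Step 2. [r3c7∈{1,2,4,5,9}] r3c7 is the only open cell in col 7 admitting 4. So r3c7=4.
Step 3. [r1c8∈{1}] nothing but 1 survives at r1c8 ⇒ r1c8=1.
Step 4. [r9c5∈{2,4,7,9}] in row 9, 4 fits only at r9c5, so r9c5=4.
Step 5. [r5c4∈{1,6,9}] 6 has one home in row 5: r5c4, so r5c4=6.
Step 6. [r2c5∈{1,2,5,6,7,9}] r2c5 is the only open cell in col 5 admitting 6 ⇒ r2c5=6.
Step 7. [r3c5∈{1,2,5,7,9}] 7 has one home in col 5: r3c5, so r3c5=7.
Step 8. [r7c4∈{1}] only 1 remains possible at r7c4, so r7c4=1.
Step 9. [r2c6∈{1,2,8,9}] box 2 places 1 nowhere but r2c6. So r2c6=1.
Step 10. [r9c2∈{9}] only 9 remains possible at r9c2 ⇒ r9c2=9.
Step 11. [r3c8∈{2}] r3c8 has the single candidate 2 ⇒ r3c8=2.
Step 12. [r4c8∈{3}] only 3 remains possible at r4c8 ⇒ r4c8=3.
Step 13. [r2c4∈{2,8,9}] row 2 places 2 nowhere but r2c4. So r2c4=2.
Step 14. [r8c5∈{2,9}] 2 has one home in row 8: r8c5 ⇒ r8c5=2.
Step 15. [r3c1∈{1,8,9}] in row 3, 1 fits only at r3c1, so r3c1=1.
Step 16. [r7c1∈{7}] r7c1 is down to just 7, so r7c1=7.
Step 17. [r5c1∈{9}] r5c1 has the single candidate 9 ⇒ r5c1=9.
Step 18. [r1c1∈{8}] r1c1 is down to just 8. So r1c1=8.
Step 19. [r1c6∈{9}] only 9 remains possible at r1c6. So r1c6=9.
Step 20. [r2c9∈{5,7,8,9}] r2c9 is the only open cell in row 2 admitting 8 ⇒ r2c9=8.
Step 21. [r6c3∈{7,8}] col 3 places 8 nowhere but r6c3. So r6c3=8.
Step 22. [r4c2∈{1}] nothing but 1 survives at r4c2. So r4c2=1.
Step 23. [r6c5∈{1,9}] r6c5 is the only open cell in col 5 admitting 1 ⇒ r6c5=1.
Step 24. [r5c7∈{1,5}] 1 has one home in col 7: r5c7. So r5c7=1.
Step 25. [r2c7∈{5,9}] in col 7, 5 fits only at r2c7, so r2c7=5.
Step 26. [r3c9∈{9}] r3c9 is down to just 9, so r3c9=9.
Step 27. [r6c6∈{2}] r6c6 has the single candidate 2 ⇒ r6c6=2.
Step 28. [r6c9∈{7}] r6c9 is down to just 7, so r6c9=7.
Step 29. [r6c7∈{9}] r6c7 is down to just 9. So r6c7=9.
Step 30. [r7c6∈{6}] r7c6 is down to just 6. So r7c6=6.
Step 31. [r1c5∈{5}] r1c5 is down to just 5 ⇒ r1c5=5.
Step 32. [r4c5∈{9}] r4c5 is down to just 9, so r4c5=9.
Step 33. [r8c8∈{4}] only 4 remains possible at r8c8 ⇒ r8c8=4.
Step 34. [r5c9∈{5}] r5c9 is down to just 5, so r5c9=5.
Step 35. [r2c3∈{9}] r2c3's peers cover all but 9, so r2c3=9.
Step 36. [r3c4∈{8}] r3c4 has the single candidate 8 ⇒ r3c4=8.
Step 37. [r8c4∈{9}] r8c4's peers cover all but 9. So r8c4=9.
Step 38. [r2c8∈{7}] r2c8 is down to just 7 ⇒ r2c8=7.
Step 39. [r3c3∈{5}] r3c3's peers cover all but 5 ⇒ r3c3=5.
Step 40. [r8c9∈{1}] r8c9's peers cover all but 1. So r8c9=1.
Step 41. [r4c6∈{8}] only 8 remains possible at r4c6 ⇒ r4c6=8.
Step 42. [r1c4∈{4}] only 4 remains possible at r1c4 ⇒ r1c4=4.
Step 43. [r6c8∈{6}] r6c8's peers cover all but 6. So r6c8=6.
Step 44. [r4c7∈{2}] nothing but 2 survives at r4c7 ⇒ r4c7=2.
Step 45. [r9c1∈{2}] r9c1 has the single candidate 2. So r9c1=2.
Step 46. [r6c2∈{3}] only 3 remains possible at r6c2 ⇒ r6c2=3.
Step 47. [r8c2∈{8}] nothing but 8 survives at r8c2. So r8c2=8.
Step 48. [r5c3∈{7}] r5c3 has the single candidate 7, so r5c3=7.
Step 49. [r7c7∈{3}] nothing but 3 survives at r7c7, so r7c7=3.
Step 50. [r2c1∈{3}] only 3 remains possible at r2c1 ⇒ r2c1=3.
Step 51. [r9c6∈{7}] only 7 remains possible at r9c6. So r9c6=7.
Step 52. [r7c2∈{5}] r7c2 has the single candidate 5, so r7c2=5.

Answer: 8 7 2 4 5 9 6 1 3 / 3 4 9 2 6 1 5 7 8 / 1 6 5 8 7 3 4 2 9 / 5 1 6 7 9 8 2 3 4 / 9 2 7 6 3 4 1 8 5 / 4 3 8 5 1 2 9 6 7 / 7 5 4 1 8 6 3 9 2 / 6 8 3 9 2 5 7 4 1 / 2 9 1 3 4 7 8 5 6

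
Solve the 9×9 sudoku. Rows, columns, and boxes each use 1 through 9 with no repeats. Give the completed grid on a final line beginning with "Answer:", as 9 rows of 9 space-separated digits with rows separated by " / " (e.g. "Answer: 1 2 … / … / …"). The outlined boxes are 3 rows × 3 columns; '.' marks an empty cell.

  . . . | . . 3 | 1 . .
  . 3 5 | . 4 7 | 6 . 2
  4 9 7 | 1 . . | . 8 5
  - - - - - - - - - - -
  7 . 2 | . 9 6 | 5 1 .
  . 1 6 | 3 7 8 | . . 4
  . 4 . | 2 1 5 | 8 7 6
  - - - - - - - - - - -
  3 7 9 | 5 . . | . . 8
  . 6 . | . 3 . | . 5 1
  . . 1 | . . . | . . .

Step 1. [r1c3∈{8}] nothing but 8 survives at r1c3 ⇒ r1c3=8.
Step 2. [r9c8∈{2,3,4,6,9}] r9c8 is the only open cell in col 8 admitting 3. So r9c8=3.
Step 3. [r9c5∈{2,6,8}] across col 5, 8 lands solely at r9c5, so r9c5=8.
Step 4. [r9c4∈{4,6,7,9}] row 9 places 6 nowhere but r9c4, so r9c4=6.
Step 5. [r7c5∈{2}] r7c5 has the single candidate 2 ⇒ r7c5=2.
Step 6. [r1c4∈{9}] r1c4 is down to just 9. So r1c4=9.
Step 7. [r9c9∈{7,9}] 9 has one home in col 9: r9c9, so r9c9=9.
Step 8. [r7c7∈{4}] r7c7 has the single candidate 4 ⇒ r7c7=4.
Step 9. [r5c7∈{2,9}] in col 7, 9 fits only at r5c7, so r5c7=9.
Step 10. [r1c2∈{2}] r1c2's peers cover all but 2, so r1c2=2.
Step 11. [r9c7∈{2,7}] across row 9, 7 lands solely at r9c7, so r9c7=7.
Step 12. [r9c1∈{2,5}] r9c1 is the only open cell in row 9 admitting 2. So r9c1=2.
Step 13. [r9c6∈{4}] r9c6 is down to just 4, so r9c6=4.
Step 14. [r3c5∈{6}] only 6 remains possible at r3c5, so r3c5=6.
Step 15. [r9c2∈{5}] r9c2 has the single candidate 5. So r9c2=5.
Step 16. [r1c1∈{6}] r1c1 is down to just 6 ⇒ r1c1=6.
Step 17. [r1c9∈{7}] r1c9 is down to just 7, so r1c9=7.
Step 18. [r1c5∈{5}] nothing but 5 survives at r1c5, so r1c5=5.
Step 19. [r4c4∈{4}] r4c4 is down to just 4. So r4c4=4.
Step 20. [r6c1∈{9}] only 9 remains possible at r6c1. So r6c1=9.
Step 21. [r4c2∈{8}] r4c2 is down to just 8, so r4c2=8.
Step 22. [r1c8∈{4}] r1c8 has the single candidate 4 ⇒ r1c8=4.
Step 23. [r2c8∈{9}] r2c8 is down to just 9. So r2c8=9.
Step 24. [r8c4∈{7}] r8c4's peers cover all but 7, so r8c4=7.
Step 25. [r8c1∈{8}] r8c1 has the single candidate 8. So r8c1=8.
Step 26. [r7c6∈{1}] only 1 remains possible at r7c6 ⇒ r7c6=1.
Step 27. [r5c8∈{2}] only 2 remains possible at r5c8. So r5c8=2.
Step 28. [r8c6∈{9}] r8c6 has the single candidate 9. So r8c6=9.
Step 29. [r6c3∈{3}] r6c3 has the single candidate 3 ⇒ r6c3=3.
Step 30. [r8c7∈{2}] r8c7's peers cover all but 2, so r8c7=2.
Step 31. [r5c1∈{5}] r5c1 has the single candidate 5. So r5c1=5.
Step 32. [r2c4∈{8}] r2c4 is down to just 8. So r2c4=8.
Step 33. [r8c3∈{4}] only 4 remains possible at r8c3 ⇒ r8c3=4.
Step 34. [r3c6∈{2}] only 2 remains possible at r3c6 ⇒ r3c6=2.
Step 35. [r3c7∈{3}] only 3 remains possible at r3c7 ⇒ r3c7=3.
Step 36. [r7c8∈{6}] nothing but 6 survives at r7c8. So r7c8=6.
Step 37. [r2c1∈{1}] only 1 remains possible at r2c1 ⇒ r2c1=1.
Step 38. [r4c9∈{3}] nothing but 3 survives at r4c9 ⇒ r4c9=3.

Answer: 6 2 8 9 5 3 1 4 7 / 1 3 5 8 4 7 6 9 2 / 4 9 7 1 6 2 3 8 5 / 7 8 2 4 9 6 5 1 3 / 5 1 6 3 7 8 9 2 4 / 9 4 3 2 1 5 8 7 6 / 3 7 9 5 2 1 4 6 8 / 8 6 4 7 3 9 2 5 1 / 2 5 1 6 8 4 7 3 9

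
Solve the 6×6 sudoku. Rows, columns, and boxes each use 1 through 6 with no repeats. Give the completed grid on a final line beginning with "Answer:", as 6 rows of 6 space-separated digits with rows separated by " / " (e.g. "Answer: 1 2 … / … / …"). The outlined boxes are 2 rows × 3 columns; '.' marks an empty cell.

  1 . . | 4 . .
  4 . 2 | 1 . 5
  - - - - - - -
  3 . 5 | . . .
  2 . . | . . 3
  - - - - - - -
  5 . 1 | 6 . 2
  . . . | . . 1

Step 1. [r6c4∈{3,5}] 3 has one home in col 4: r6c4. So r6c4=3.
Step 2. [r1c6∈{6}] r1c6 has the single candidate 6 ⇒ r1c6=6.
Step 3. [r2c2∈{3,6}] row 2 places 6 nowhere but r2c2. So r2c2=6.
Step 4. [r5c5∈{4}] r5c5's peers cover all but 4. So r5c5=4.
Step 5. [r3c5∈{1,2,6}] across row 3, 6 lands solely at r3c5. So r3c5=6.
Step 6. [r4c3∈{4,6}] r4c3 is the only open cell in row 4 admitting 6, so r4c3=6.
Step 7. [r4c2∈{1,4}] across row 4, 4 lands solely at r4c2 ⇒ r4c2=4.
Step 8. [r1c3∈{3}] only 3 remains possible at r1c3. So r1c3=3.
Step 9. [r4c4∈{5}] nothing but 5 survives at r4c4. So r4c4=5.
Step 10. [r6c3∈{4}] nothing but 4 survives at r6c3, so r6c3=4.
Step 11. [r3c4∈{2}] nothing but 2 survives at r3c4. So r3c4=2.
Step 12. [r1c2∈{5}] r1c2 has the single candidate 5 ⇒ r1c2=5.
Step 13. [r3c6∈{4}] only 4 remains possible at r3c6 ⇒ r3c6=4.
Step 14. [r4c5∈{1}] r4c5 has the single candidate 1 ⇒ r4c5=1.
Step 15. [r2c5∈{3}] nothing but 3 survives at r2c5, so r2c5=3.
Step 16. [r5c2∈{3}] r5c2 has the single candidate 3, so r5c2=3.
Step 17. [r3c2∈{1}] r3c2's peers cover all but 1. So r3c2=1.
Step 18. [r6c2∈{2}] only 2 remains possible at r6c2. So r6c2=2.
Step 19. [r1c5∈{2}] r1c5's peers cover all but 2. So r1c5=2.
Step 20. [r6c5∈{5}] r6c5 is down to just 5 ⇒ r6c5=5.
Step 21. [r6c1∈{6}] only 6 remains possible at r6c1. So r6c1=6.

Answer: 1 5 3 4 2 6 / 4 6 2 1 3 5 / 3 1 5 2 6 4 / 2 4 6 5 1 3 / 5 3 1 6 4 2 / 6 2 4 3 5 1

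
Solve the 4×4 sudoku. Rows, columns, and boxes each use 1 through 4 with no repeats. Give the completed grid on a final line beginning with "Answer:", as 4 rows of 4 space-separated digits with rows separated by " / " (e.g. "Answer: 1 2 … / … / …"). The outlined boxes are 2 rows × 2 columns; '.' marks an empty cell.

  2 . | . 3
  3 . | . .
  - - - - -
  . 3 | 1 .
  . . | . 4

Step 1. [r1c2∈{1,4}] row 1 places 1 nowhere but r1c2. So r1c2=1.
Step 2. [r3c4∈{2}] r3c4 is down to just 2 ⇒ r3c4=2.
Step 3. [r2c2∈{4}] r2c2's peers cover all but 4. So r2c2=4.
Step 4. [r3c1∈{4}] only 4 remains possible at r3c1, so r3c1=4.
Step 5. [r4c1∈{1}] r4c1 is down to just 1. So r4c1=1.
Step 6. [r2c4∈{1}] r2c4 has the single candidate 1 ⇒ r2c4=1.
Step 7. [r4c3∈{3}] nothing but 3 survives at r4c3. So r4c3=3.
Step 8. [r1c3∈{4}] r1c3 is down to just 4 ⇒ r1c3=4.
Step 9. [r4c2∈{2}] nothing but 2 survives at r4c2. So r4c2=2.
Step 10. [r2c3∈{2}] nothing but 2 survives at r2c3 ⇒ r2c3=2.

Answer: 2 1 4 3 / 3 4 2 1 / 4 3 1 2 / 1 2 3 4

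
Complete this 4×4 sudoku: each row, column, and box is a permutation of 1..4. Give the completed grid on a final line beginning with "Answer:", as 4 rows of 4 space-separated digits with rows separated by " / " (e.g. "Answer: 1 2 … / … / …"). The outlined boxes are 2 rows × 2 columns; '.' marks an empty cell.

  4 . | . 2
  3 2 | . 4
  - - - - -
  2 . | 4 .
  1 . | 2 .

Step 1. [r3c2∈{3}] nothing but 3 survives at r3c2. So r3c2=3.
Step 2. [r2c3∈{1}] r2c3 is down to just 1. So r2c3=1.
Step 3. [r1c2∈{1}] nothing but 1 survives at r1c2. So r1c2=1.
Step 4. [r4c2∈{4}] r4c2 is down to just 4 ⇒ r4c2=4.
Step 5. [r4c4∈{3}] only 3 remains possible at r4c4. So r4c4=3.
Step 6. [r3c4∈{1}] r3c4's peers cover all but 1, so r3c4=1.
Step 7. [r1c3∈{3}] r1c3's peers cover all but 3 ⇒ r1c3=3.

Answer: 4 1 3 2 / 3 2 1 4 / 2 3 4 1 / 1 4 2 3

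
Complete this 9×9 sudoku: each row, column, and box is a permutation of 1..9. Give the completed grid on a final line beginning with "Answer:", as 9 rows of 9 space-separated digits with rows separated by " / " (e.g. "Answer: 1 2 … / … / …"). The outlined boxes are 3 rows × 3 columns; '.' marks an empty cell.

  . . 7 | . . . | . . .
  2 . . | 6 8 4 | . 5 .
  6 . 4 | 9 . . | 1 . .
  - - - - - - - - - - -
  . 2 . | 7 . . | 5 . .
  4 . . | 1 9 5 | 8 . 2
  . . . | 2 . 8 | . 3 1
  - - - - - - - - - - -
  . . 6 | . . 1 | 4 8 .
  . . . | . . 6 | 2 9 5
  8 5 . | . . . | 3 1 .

Step 1. [r7c5∈{2,3,5,7}] r7c5 is the only open cell in row 7 admitting 2 ⇒ r7c5=2.
Step 2. [r1c1∈{1,3,5,9}] box 1 places 5 nowhere but r1c1, so r1c1=5.
Step 3. [r1c4∈{3}] only 3 remains possible at r1c4, so r1c4=3.
Step 4. [r8c5∈{3,4,7}] box 8 places 3 nowhere but r8c5. So r8c5=3.
Step 5. [r7c9∈{7}] nothing but 7 survives at r7c9, so r7c9=7.
Step 6. [r5c3∈{3}] r5c3's peers cover all but 3. So r5c3=3.
Step 7. [r8c3∈{1}] r8c3's peers cover all but 1. So r8c3=1.
Step 8. [r2c3∈{9}] r2c3 has the single candidate 9 ⇒ r2c3=9.
Step 9. [r6c5∈{4,6}] row 6 places 4 nowhere but r6c5 ⇒ r6c5=4.
Step 10. [r9c9∈{6}] r9c9 has the single candidate 6. So r9c9=6.
Step 11. [r8c1∈{7}] only 7 remains possible at r8c1, so r8c1=7.
Step 12. [r6c1∈{9}] r6c1 has the single candidate 9. So r6c1=9.
Step 13. [r2c2∈{1,3}] 1 has one home in row 2: r2c2 ⇒ r2c2=1.
Step 14. [r3c2∈{3,8}] in box 1, 3 fits only at r3c2, so r3c2=3.
Step 15. [r2c7∈{7}] r2c7's peers cover all but 7, so r2c7=7.
Step 16. [r6c7∈{6}] only 6 remains possible at r6c7. So r6c7=6.
Step 17. [r3c8∈{2}] nothing but 2 survives at r3c8. So r3c8=2.
Step 18. [r3c6∈{7}] r3c6 is down to just 7, so r3c6=7.
Step 19. [r4c9∈{4,9}] across row 4, 9 lands solely at r4c9 ⇒ r4c9=9.
Step 20. [r1c9∈{4,8}] col 9 places 4 nowhere but r1c9 ⇒ r1c9=4.
Step 21. [r5c2∈{6,7}] across row 5, 6 lands solely at r5c2. So r5c2=6.
Step 22. [r8c2∈{4}] r8c2's peers cover all but 4. So r8c2=4.
Step 23. [r7c4∈{5}] r7c4 has the single candidate 5, so r7c4=5.
Step 24. [r4c1∈{1}] r4c1 has the single candidate 1 ⇒ r4c1=1.
Step 25. [r4c5∈{6}] r4c5 has the single candidate 6. So r4c5=6.
Step 26. [r9c6∈{9}] r9c6's peers cover all but 9, so r9c6=9.
Step 27. [r1c7∈{9}] r1c7's peers cover all but 9, so r1c7=9.
Step 28. [r3c9∈{8}] r3c9's peers cover all but 8. So r3c9=8.
Step 29. [r9c5∈{7}] only 7 remains possible at r9c5. So r9c5=7.
Step 30. [r6c3∈{5}] r6c3 is down to just 5 ⇒ r6c3=5.
Step 31. [r4c6∈{3}] r4c6's peers cover all but 3. So r4c6=3.
Step 32. [r1c8∈{6}] nothing but 6 survives at r1c8 ⇒ r1c8=6.
Step 33. [r5c8∈{7}] r5c8 has the single candidate 7 ⇒ r5c8=7.
Step 34. [r7c1∈{3}] r7c1's peers cover all but 3, so r7c1=3.
Step 35. [r1c2∈{8}] only 8 remains possible at r1c2, so r1c2=8.
Step 36. [r3c5∈{5}] r3c5's peers cover all but 5, so r3c5=5.
Step 37. [r8c4∈{8}] only 8 remains possible at r8c4. So r8c4=8.
Step 38. [r1c6∈{2}] r1c6 has the single candidate 2 ⇒ r1c6=2.
Step 39. [r7c2∈{9}] r7c2's peers cover all but 9, so r7c2=9.
Step 40. [r4c8∈{4}] nothing but 4 survives at r4c8. So r4c8=4.
Step 41. [r4c3∈{8}] r4c3 has the single candidate 8 ⇒ r4c3=8.
Step 42. [r2c9∈{3}] r2c9 has the single candidate 3 ⇒ r2c9=3.
Step 43. [r6c2∈{7}] only 7 remains possible at r6c2 ⇒ r6c2=7.
Step 44. [r9c4∈{4}] only 4 remains possible at r9c4, so r9c4=4.
Step 45. [r1c5∈{1}] r1c5 has the single candidate 1 ⇒ r1c5=1.
Step 46. [r9c3∈{2}] r9c3 has the single candidate 2 ⇒ r9c3=2.

Answer: 5 8 7 3 1 2 9 6 4 / 2 1 9 6 8 4 7 5 3 / 6 3 4 9 5 7 1 2 8 / 1 2 8 7 6 3 5 4 9 / 4 6 3 1 9 5 8 7 2 / 9 7 5 2 4 8 6 3 1 / 3 9 6 5 2 1 4 8 7 / 7 4 1 8 3 6 2 9 5 / 8 5 2 4 7 9 3 1 6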